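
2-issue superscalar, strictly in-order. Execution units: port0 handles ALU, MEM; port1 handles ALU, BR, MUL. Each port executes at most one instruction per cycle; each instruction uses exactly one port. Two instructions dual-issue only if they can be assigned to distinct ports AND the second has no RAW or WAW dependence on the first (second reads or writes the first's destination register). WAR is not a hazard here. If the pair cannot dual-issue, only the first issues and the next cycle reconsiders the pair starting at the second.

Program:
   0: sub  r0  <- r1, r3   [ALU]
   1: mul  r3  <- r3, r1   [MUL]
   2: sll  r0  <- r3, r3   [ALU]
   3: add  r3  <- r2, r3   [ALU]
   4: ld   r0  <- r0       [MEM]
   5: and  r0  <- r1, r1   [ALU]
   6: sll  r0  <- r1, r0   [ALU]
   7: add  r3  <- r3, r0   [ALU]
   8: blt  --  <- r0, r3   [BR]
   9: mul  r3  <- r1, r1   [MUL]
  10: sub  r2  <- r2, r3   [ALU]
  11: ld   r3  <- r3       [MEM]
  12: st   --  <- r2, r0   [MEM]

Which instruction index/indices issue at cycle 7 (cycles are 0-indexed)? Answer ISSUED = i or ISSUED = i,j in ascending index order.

0. sub mul @i0&i1  | 2-wide
1. sll add @i2&i3  | 2-wide
2. ld @i4  | WAW r0
3. and @i5  | RAW+WAW r0
4. sll @i6  | RAW r0
5. add @i7  | RAW r3
6. blt @i8  | no-port BR/MUL
7. mul @i9  | RAW r3
8. sub ld @i10&i11  | 2-wide
9. st @i12  | tail

ISSUED = 9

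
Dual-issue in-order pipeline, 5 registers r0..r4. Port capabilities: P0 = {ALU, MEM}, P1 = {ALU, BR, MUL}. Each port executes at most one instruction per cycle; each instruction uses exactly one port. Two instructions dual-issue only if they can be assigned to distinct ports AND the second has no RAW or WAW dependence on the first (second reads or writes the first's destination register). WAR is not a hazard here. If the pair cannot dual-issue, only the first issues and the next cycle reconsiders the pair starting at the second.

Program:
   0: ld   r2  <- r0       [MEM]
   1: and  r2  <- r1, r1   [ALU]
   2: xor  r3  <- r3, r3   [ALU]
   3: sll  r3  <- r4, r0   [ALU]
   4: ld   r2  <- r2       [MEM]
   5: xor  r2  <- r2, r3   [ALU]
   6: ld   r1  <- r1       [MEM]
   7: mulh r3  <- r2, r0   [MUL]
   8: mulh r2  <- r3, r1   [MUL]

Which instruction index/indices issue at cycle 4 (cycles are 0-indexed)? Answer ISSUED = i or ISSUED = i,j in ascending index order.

t=0 i0:ld ; WAW r2
t=1 i1+i2:and;xor ; 2-wide
t=2 i3+i4:sll;ld ; 2-wide
t=3 i5+i6:xor;ld ; 2-wide
t=4 i7:mulh ; no-port MUL/MUL
t=5 i8:mulh ; tail

ISSUED = 7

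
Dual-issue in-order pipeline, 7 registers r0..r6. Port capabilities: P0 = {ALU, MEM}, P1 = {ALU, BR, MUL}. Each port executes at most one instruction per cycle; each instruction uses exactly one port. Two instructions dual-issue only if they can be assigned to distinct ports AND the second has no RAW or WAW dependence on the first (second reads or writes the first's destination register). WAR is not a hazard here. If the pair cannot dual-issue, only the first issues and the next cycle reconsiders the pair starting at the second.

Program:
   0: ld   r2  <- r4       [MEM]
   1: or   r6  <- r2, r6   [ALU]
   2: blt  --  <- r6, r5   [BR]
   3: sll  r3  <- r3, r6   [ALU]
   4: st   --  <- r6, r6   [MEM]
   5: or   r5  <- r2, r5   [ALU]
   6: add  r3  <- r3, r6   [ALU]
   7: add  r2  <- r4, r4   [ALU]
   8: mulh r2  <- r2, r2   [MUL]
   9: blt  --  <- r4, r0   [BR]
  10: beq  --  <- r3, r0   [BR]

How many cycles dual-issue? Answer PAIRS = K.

[0] i0  ld  -- RAW r2
[1] i1  or  -- RAW r6
[2] i2&i3  blt/sll  -- 2-wide
[3] i4&i5  st/or  -- 2-wide
[4] i6&i7  add/add  -- 2-wide
[5] i8  mulh  -- no-port MUL/BR
[6] i9  blt  -- no-port BR/BR
[7] i10  beq  -- tail

PAIRS = 3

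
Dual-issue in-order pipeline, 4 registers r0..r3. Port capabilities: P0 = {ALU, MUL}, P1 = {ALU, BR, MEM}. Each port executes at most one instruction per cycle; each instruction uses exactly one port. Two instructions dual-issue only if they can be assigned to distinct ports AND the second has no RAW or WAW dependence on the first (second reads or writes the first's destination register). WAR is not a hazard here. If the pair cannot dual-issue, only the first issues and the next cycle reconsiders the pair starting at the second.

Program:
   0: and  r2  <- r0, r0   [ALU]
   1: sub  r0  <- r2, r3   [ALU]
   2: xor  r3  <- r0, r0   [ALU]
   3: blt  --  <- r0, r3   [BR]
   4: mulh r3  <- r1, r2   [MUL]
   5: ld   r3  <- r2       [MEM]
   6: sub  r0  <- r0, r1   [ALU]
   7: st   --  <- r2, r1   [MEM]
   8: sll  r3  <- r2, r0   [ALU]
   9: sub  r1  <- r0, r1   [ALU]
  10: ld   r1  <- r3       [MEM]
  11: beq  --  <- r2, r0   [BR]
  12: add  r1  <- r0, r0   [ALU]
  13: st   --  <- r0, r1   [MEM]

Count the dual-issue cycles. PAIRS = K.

0. and @i0  | RAW r2
1. sub @i1  | RAW r0
2. xor @i2  | RAW r3
3. blt mulh @i3+i4  | dual
4. ld sub @i5+i6  | dual
5. st sll @i7+i8  | dual
6. sub @i9  | WAW r1
7. ld @i10  | no-port MEM/BR
8. beq add @i11+i12  | dual
9. st @i13  | tail

PAIRS = 4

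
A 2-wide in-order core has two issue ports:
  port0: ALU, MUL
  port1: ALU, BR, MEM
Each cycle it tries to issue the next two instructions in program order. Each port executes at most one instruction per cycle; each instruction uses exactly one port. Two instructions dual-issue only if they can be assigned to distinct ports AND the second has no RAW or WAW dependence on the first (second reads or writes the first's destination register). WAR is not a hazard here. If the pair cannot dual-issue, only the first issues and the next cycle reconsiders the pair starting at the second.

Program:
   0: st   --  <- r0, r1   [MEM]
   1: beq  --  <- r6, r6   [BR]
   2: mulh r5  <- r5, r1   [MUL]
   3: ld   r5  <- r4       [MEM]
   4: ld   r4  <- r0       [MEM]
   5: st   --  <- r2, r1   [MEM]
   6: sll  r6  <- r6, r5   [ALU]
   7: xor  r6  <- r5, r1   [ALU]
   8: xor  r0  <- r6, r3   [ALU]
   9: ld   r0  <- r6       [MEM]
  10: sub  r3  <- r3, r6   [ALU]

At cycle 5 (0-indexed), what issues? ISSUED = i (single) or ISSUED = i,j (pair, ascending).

0. st @i0  | no-port MEM/BR
1. beq+mulh @i1/i2  | pair
2. ld @i3  | no-port MEM/MEM
3. ld @i4  | no-port MEM/MEM
4. st+sll @i5/i6  | pair
5. xor @i7  | RAW r6
6. xor @i8  | WAW r0
7. ld+sub @i9/i10  | pair

ISSUED = 7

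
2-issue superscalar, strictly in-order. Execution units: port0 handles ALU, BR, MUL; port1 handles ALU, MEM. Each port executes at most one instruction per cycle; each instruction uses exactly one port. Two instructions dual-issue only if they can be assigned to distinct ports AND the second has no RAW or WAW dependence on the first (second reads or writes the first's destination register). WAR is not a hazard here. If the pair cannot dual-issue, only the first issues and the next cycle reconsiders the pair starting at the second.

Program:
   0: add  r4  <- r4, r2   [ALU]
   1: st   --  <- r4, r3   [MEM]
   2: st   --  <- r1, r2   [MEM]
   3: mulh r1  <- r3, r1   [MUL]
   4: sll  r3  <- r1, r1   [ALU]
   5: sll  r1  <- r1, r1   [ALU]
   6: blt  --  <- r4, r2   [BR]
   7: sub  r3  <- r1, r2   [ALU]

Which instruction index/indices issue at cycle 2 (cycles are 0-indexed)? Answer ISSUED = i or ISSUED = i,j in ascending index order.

t=0 i0:add.ALU ; RAW r4
t=1 i1:st.MEM ; no-port MEM/MEM
t=2 i2+i3:st.MEM mulh.MUL ; dual
t=3 i4+i5:sll.ALU sll.ALU ; dual
t=4 i6+i7:blt.BR sub.ALU ; dual

ISSUED = 2,3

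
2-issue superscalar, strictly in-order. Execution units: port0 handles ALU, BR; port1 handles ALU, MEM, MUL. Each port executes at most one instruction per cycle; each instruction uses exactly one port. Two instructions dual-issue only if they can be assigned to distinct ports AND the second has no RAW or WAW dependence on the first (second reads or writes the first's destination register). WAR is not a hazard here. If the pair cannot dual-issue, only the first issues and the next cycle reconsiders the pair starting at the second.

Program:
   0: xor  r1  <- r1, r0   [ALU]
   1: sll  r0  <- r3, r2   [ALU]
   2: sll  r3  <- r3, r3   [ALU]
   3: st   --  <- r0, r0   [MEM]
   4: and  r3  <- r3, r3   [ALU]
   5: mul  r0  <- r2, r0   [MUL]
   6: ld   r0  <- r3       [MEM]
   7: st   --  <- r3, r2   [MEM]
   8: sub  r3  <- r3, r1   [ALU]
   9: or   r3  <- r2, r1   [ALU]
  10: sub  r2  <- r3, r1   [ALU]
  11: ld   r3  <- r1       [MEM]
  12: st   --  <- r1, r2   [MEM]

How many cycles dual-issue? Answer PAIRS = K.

c0: i0/i1 xor+sll  2-wide
c1: i2/i3 sll+st  2-wide
c2: i4/i5 and+mul  2-wide
c3: i6 ld  no-port MEM/MEM
c4: i7/i8 st+sub  2-wide
c5: i9 or  RAW r3
c6: i10/i11 sub+ld  2-wide
c7: i12 st  tail

PAIRS = 5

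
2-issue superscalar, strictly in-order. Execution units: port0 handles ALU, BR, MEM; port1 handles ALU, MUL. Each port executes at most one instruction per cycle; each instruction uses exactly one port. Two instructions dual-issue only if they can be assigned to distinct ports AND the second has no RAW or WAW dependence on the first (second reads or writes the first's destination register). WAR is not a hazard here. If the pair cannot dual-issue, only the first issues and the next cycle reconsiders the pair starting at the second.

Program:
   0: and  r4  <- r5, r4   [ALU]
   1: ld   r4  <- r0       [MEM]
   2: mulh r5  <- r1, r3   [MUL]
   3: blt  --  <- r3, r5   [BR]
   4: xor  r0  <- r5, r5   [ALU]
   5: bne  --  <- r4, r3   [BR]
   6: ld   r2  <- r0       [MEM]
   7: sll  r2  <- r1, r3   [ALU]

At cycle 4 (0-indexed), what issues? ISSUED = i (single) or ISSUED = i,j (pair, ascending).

ISSUED = 6

t=0 i0:and.ALU ; WAW r4
t=1 i1+i2:ld.MEM+mulh.MUL ; 2-wide
t=2 i3+i4:blt.BR+xor.ALU ; 2-wide
t=3 i5:bne.BR ; no-port BR/MEM
t=4 i6:ld.MEM ; WAW r2
t=5 i7:sll.ALU ; tail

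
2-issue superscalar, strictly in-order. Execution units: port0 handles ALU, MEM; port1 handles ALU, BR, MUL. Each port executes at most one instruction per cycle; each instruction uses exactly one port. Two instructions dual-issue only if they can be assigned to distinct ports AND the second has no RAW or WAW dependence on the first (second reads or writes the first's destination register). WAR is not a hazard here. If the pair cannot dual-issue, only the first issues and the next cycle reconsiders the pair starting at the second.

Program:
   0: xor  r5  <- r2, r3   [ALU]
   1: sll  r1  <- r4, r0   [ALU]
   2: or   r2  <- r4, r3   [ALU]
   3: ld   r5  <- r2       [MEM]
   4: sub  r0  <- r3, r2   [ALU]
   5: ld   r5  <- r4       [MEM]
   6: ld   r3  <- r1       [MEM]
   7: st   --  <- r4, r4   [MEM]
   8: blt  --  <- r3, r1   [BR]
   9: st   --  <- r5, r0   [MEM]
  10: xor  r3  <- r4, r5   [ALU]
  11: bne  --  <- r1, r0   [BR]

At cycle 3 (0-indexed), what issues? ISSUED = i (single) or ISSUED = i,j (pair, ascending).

ISSUED = 5

  cy0 -> i0&i1 (xor+sll) dual
  cy1 -> i2 (or) RAW r2
  cy2 -> i3&i4 (ld+sub) dual
  cy3 -> i5 (ld) no-port MEM/MEM
  cy4 -> i6 (ld) no-port MEM/MEM
  cy5 -> i7&i8 (st+blt) dual
  cy6 -> i9&i10 (st+xor) dual
  cy7 -> i11 (bne) tail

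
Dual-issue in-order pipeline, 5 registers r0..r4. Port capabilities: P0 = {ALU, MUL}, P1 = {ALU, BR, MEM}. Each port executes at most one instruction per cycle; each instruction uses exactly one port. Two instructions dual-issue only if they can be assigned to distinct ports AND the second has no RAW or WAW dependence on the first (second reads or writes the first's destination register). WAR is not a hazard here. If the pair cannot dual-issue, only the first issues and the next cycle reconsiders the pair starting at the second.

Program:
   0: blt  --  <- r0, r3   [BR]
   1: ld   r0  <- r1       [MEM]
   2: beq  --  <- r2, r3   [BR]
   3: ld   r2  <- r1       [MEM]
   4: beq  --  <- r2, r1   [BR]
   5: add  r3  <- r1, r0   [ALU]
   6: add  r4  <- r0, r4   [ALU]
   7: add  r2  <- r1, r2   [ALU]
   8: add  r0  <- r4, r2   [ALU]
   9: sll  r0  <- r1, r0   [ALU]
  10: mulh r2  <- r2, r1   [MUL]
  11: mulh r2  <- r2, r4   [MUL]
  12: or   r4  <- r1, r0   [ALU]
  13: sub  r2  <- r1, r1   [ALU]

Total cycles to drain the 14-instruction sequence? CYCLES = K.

CYCLES = 10

0. blt @i0  | no-port BR/MEM
1. ld @i1  | no-port MEM/BR
2. beq @i2  | no-port BR/MEM
3. ld @i3  | no-port MEM/BR
4. beq+add @i4,i5  | pair
5. add+add @i6,i7  | pair
6. add @i8  | RAW+WAW r0
7. sll+mulh @i9,i10  | pair
8. mulh+or @i11,i12  | pair
9. sub @i13  | tail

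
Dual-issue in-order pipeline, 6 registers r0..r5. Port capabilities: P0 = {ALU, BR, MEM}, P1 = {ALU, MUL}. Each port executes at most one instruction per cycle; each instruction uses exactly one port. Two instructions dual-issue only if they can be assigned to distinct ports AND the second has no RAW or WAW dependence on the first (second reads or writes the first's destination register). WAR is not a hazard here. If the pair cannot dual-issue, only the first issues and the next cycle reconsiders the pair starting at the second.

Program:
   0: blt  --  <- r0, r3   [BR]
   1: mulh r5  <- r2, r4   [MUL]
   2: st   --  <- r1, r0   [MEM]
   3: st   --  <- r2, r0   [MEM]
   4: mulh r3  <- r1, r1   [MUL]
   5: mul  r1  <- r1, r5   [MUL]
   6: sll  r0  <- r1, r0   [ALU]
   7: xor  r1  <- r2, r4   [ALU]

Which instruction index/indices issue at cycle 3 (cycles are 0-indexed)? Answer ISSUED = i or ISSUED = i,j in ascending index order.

  cy0 -> i0&i1 (blt mulh) dual
  cy1 -> i2 (st) no-port MEM/MEM
  cy2 -> i3&i4 (st mulh) dual
  cy3 -> i5 (mul) RAW r1
  cy4 -> i6&i7 (sll xor) dual

ISSUED = 5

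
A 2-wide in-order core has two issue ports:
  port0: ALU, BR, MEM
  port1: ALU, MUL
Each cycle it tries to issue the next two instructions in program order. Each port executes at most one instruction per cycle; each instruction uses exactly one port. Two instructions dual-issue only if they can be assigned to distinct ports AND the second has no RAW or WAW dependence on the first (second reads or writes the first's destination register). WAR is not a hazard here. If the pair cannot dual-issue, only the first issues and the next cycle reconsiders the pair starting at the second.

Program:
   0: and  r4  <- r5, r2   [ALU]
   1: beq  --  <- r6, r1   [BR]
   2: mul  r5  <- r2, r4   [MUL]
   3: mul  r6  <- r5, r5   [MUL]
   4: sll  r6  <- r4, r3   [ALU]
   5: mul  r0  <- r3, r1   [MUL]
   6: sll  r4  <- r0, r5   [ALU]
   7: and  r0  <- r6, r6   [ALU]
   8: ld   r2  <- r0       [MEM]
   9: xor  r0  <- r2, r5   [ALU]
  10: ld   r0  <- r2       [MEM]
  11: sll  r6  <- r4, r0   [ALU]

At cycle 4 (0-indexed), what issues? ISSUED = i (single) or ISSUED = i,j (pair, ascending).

ISSUED = 6,7

t=0 i0&i1:and beq ; pair
t=1 i2:mul ; no-port MUL/MUL
t=2 i3:mul ; WAW r6
t=3 i4&i5:sll mul ; pair
t=4 i6&i7:sll and ; pair
t=5 i8:ld ; RAW r2
t=6 i9:xor ; WAW r0
t=7 i10:ld ; RAW r0
t=8 i11:sll ; tail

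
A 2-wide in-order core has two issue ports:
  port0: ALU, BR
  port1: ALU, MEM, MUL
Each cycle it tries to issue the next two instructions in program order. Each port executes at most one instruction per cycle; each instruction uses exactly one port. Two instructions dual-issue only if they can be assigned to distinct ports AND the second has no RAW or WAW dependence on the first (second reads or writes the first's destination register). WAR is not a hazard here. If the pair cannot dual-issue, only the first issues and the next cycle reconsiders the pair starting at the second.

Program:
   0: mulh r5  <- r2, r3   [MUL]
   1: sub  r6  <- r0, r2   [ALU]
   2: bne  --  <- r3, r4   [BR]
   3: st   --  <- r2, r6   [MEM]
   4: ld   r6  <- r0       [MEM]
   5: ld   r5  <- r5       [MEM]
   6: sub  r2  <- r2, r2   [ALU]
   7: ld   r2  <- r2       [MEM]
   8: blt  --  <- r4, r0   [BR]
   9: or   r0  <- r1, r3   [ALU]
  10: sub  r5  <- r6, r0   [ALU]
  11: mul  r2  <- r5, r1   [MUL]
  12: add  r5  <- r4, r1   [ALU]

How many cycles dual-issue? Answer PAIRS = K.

PAIRS = 5

[0] i0/i1  mulh+sub  -- pair
[1] i2/i3  bne+st  -- pair
[2] i4  ld  -- no-port MEM/MEM
[3] i5/i6  ld+sub  -- pair
[4] i7/i8  ld+blt  -- pair
[5] i9  or  -- RAW r0
[6] i10  sub  -- RAW r5
[7] i11/i12  mul+add  -- pair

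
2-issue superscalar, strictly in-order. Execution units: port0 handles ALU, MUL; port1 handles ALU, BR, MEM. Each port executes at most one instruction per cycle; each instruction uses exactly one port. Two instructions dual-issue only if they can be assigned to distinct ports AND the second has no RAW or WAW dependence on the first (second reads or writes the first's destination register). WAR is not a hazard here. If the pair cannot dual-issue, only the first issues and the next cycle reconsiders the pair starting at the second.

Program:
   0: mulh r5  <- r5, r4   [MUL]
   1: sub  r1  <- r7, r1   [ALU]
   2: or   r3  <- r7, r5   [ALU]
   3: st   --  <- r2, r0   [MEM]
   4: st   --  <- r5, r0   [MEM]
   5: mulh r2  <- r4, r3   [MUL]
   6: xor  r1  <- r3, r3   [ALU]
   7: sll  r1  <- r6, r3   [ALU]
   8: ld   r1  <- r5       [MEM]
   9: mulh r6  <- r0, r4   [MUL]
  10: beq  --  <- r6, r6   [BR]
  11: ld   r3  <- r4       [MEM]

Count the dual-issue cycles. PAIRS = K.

PAIRS = 4

0. mulh.MUL/sub.ALU @i0/i1  | dual
1. or.ALU/st.MEM @i2/i3  | dual
2. st.MEM/mulh.MUL @i4/i5  | dual
3. xor.ALU @i6  | WAW r1
4. sll.ALU @i7  | WAW r1
5. ld.MEM/mulh.MUL @i8/i9  | dual
6. beq.BR @i10  | no-port BR/MEM
7. ld.MEM @i11  | tail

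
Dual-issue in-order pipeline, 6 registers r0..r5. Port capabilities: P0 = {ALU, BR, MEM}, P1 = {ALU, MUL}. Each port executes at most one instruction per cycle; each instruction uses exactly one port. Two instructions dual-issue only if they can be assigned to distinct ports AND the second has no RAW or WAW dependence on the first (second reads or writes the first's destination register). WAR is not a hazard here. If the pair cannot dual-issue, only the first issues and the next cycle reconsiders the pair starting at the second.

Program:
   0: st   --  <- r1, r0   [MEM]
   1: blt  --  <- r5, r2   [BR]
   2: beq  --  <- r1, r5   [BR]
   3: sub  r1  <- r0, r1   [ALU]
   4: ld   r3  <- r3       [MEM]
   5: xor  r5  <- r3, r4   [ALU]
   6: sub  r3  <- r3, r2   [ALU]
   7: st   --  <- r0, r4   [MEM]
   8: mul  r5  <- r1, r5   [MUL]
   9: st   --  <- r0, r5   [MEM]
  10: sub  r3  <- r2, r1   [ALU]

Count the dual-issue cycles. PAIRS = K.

c0: i0 st  no-port MEM/BR
c1: i1 blt  no-port BR/BR
c2: i2&i3 beq sub  2-wide
c3: i4 ld  RAW r3
c4: i5&i6 xor sub  2-wide
c5: i7&i8 st mul  2-wide
c6: i9&i10 st sub  2-wide

PAIRS = 4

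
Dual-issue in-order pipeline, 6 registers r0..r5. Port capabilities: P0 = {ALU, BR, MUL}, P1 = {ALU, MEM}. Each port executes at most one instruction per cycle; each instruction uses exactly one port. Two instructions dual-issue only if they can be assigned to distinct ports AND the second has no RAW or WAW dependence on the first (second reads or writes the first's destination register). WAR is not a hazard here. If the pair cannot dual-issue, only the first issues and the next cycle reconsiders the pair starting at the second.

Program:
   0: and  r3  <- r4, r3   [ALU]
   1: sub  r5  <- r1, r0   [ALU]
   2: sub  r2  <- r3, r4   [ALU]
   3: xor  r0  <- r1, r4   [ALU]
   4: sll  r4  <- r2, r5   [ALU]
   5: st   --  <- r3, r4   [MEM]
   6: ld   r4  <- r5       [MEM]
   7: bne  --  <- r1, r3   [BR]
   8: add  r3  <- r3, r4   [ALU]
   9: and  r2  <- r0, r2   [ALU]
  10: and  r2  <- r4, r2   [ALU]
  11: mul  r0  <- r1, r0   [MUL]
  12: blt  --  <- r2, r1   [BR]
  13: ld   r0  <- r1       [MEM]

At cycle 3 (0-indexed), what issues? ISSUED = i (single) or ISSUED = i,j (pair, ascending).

t=0 i0/i1:and sub ; 2-wide
t=1 i2/i3:sub xor ; 2-wide
t=2 i4:sll ; RAW r4
t=3 i5:st ; no-port MEM/MEM
t=4 i6/i7:ld bne ; 2-wide
t=5 i8/i9:add and ; 2-wide
t=6 i10/i11:and mul ; 2-wide
t=7 i12/i13:blt ld ; 2-wide

ISSUED = 5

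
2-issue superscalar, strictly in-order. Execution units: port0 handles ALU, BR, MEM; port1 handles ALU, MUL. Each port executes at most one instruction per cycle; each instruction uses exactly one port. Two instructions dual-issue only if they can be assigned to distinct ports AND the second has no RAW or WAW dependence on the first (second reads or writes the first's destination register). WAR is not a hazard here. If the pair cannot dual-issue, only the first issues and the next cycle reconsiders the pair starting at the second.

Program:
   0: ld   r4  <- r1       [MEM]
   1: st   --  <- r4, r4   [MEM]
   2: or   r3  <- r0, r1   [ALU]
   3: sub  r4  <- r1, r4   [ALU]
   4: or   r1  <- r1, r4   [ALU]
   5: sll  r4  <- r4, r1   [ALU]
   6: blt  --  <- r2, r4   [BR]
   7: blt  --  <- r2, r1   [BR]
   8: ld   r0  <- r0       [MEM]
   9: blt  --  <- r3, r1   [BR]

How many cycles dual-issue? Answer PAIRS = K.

t=0 i0:ld ; no-port MEM/MEM
t=1 i1+i2:st/or ; 2-wide
t=2 i3:sub ; RAW r4
t=3 i4:or ; RAW r1
t=4 i5:sll ; RAW r4
t=5 i6:blt ; no-port BR/BR
t=6 i7:blt ; no-port BR/MEM
t=7 i8:ld ; no-port MEM/BR
t=8 i9:blt ; tail

PAIRS = 1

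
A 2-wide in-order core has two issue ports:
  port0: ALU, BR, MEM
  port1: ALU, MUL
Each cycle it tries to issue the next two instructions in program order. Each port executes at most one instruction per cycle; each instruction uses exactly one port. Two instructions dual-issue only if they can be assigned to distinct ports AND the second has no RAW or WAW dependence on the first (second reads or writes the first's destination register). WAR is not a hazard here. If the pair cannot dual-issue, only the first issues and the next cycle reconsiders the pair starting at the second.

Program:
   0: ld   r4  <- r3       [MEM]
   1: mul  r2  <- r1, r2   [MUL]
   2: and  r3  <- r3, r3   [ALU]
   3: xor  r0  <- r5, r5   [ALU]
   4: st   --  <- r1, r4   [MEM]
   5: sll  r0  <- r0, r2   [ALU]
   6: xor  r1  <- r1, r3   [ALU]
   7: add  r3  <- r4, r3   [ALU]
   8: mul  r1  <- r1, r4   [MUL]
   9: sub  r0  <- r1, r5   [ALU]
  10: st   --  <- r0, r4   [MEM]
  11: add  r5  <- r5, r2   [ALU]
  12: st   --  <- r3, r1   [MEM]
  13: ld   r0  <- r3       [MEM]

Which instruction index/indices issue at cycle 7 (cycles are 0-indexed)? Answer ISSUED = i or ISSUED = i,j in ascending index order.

ISSUED = 12

0. ld.MEM mul.MUL @i0,i1  | dual
1. and.ALU xor.ALU @i2,i3  | dual
2. st.MEM sll.ALU @i4,i5  | dual
3. xor.ALU add.ALU @i6,i7  | dual
4. mul.MUL @i8  | RAW r1
5. sub.ALU @i9  | RAW r0
6. st.MEM add.ALU @i10,i11  | dual
7. st.MEM @i12  | no-port MEM/MEM
8. ld.MEM @i13  | tail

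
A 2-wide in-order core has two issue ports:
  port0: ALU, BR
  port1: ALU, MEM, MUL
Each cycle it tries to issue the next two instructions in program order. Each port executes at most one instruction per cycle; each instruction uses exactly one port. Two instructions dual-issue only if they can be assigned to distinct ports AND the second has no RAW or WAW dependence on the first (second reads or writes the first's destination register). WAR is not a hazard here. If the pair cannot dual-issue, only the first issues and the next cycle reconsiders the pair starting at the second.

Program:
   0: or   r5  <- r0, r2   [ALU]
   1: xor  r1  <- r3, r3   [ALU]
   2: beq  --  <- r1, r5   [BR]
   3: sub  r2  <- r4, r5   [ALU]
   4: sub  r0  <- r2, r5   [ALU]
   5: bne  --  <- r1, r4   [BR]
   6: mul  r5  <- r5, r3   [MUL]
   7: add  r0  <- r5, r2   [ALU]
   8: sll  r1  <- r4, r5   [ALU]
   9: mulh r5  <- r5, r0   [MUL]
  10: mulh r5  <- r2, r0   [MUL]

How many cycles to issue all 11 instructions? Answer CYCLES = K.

  cy0 -> i0&i1 (or.ALU/xor.ALU) pair
  cy1 -> i2&i3 (beq.BR/sub.ALU) pair
  cy2 -> i4&i5 (sub.ALU/bne.BR) pair
  cy3 -> i6 (mul.MUL) RAW r5
  cy4 -> i7&i8 (add.ALU/sll.ALU) pair
  cy5 -> i9 (mulh.MUL) no-port MUL/MUL
  cy6 -> i10 (mulh.MUL) tail

CYCLES = 7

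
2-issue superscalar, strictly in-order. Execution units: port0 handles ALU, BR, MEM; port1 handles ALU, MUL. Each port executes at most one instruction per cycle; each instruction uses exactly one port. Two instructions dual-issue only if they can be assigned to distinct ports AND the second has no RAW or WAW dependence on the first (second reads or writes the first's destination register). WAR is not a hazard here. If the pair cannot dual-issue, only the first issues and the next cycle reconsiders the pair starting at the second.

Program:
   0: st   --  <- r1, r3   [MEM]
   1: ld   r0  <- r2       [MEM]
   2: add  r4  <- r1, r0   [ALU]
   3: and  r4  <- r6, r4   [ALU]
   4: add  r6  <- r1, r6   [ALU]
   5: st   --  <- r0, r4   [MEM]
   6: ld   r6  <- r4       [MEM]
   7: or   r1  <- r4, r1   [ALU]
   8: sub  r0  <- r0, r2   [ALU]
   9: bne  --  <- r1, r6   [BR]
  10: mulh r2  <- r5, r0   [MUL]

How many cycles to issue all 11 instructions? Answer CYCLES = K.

c0: i0 st  no-port MEM/MEM
c1: i1 ld  RAW r0
c2: i2 add  RAW+WAW r4
c3: i3+i4 and;add  pair
c4: i5 st  no-port MEM/MEM
c5: i6+i7 ld;or  pair
c6: i8+i9 sub;bne  pair
c7: i10 mulh  tail

CYCLES = 8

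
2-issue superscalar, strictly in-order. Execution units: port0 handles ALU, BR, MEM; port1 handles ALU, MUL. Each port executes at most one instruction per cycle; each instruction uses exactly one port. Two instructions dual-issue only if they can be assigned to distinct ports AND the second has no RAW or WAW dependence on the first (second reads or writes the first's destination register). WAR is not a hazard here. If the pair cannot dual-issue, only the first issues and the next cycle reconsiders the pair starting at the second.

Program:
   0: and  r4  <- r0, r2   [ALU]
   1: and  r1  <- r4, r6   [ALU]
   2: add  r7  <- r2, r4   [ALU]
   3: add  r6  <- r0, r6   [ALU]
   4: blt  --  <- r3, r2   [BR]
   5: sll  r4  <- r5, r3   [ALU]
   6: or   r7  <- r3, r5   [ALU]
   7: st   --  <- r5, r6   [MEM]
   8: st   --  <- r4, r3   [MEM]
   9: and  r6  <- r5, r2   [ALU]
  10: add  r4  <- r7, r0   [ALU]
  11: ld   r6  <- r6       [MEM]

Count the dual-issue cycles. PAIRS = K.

PAIRS = 5

  cy0 -> i0 (and.ALU) RAW r4
  cy1 -> i1,i2 (and.ALU/add.ALU) pair
  cy2 -> i3,i4 (add.ALU/blt.BR) pair
  cy3 -> i5,i6 (sll.ALU/or.ALU) pair
  cy4 -> i7 (st.MEM) no-port MEM/MEM
  cy5 -> i8,i9 (st.MEM/and.ALU) pair
  cy6 -> i10,i11 (add.ALU/ld.MEM) pair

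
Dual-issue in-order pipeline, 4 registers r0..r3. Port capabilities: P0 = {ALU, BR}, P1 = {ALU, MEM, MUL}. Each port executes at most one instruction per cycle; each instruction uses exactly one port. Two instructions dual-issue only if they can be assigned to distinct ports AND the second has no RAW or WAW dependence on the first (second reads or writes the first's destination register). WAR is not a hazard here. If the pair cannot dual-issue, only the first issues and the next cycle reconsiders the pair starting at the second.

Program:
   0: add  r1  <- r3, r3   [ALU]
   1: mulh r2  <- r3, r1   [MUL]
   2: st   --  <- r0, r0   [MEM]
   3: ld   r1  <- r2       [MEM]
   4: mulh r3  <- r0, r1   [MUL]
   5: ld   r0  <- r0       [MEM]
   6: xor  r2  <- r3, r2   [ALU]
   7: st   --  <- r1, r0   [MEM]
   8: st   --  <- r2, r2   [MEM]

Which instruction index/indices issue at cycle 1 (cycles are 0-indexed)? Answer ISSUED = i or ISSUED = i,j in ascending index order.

0. add @i0  | RAW r1
1. mulh @i1  | no-port MUL/MEM
2. st @i2  | no-port MEM/MEM
3. ld @i3  | no-port MEM/MUL
4. mulh @i4  | no-port MUL/MEM
5. ld xor @i5+i6  | dual
6. st @i7  | no-port MEM/MEM
7. st @i8  | tail

ISSUED = 1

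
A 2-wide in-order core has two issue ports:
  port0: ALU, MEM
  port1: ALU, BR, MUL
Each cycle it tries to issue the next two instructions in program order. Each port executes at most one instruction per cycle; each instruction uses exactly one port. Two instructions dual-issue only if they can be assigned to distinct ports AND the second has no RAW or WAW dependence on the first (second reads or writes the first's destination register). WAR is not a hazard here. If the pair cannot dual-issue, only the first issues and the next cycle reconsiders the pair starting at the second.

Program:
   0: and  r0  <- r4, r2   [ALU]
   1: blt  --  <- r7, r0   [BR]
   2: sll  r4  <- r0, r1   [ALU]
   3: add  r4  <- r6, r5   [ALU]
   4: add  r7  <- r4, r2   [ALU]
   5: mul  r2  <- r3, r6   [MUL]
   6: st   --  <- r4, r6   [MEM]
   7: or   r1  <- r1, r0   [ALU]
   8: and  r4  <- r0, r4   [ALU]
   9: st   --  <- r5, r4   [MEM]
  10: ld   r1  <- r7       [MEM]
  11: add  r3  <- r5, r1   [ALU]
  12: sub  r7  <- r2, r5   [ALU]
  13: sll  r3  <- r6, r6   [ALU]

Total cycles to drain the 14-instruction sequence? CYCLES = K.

t=0 i0:and ; RAW r0
t=1 i1,i2:blt sll ; pair
t=2 i3:add ; RAW r4
t=3 i4,i5:add mul ; pair
t=4 i6,i7:st or ; pair
t=5 i8:and ; RAW r4
t=6 i9:st ; no-port MEM/MEM
t=7 i10:ld ; RAW r1
t=8 i11,i12:add sub ; pair
t=9 i13:sll ; tail

CYCLES = 10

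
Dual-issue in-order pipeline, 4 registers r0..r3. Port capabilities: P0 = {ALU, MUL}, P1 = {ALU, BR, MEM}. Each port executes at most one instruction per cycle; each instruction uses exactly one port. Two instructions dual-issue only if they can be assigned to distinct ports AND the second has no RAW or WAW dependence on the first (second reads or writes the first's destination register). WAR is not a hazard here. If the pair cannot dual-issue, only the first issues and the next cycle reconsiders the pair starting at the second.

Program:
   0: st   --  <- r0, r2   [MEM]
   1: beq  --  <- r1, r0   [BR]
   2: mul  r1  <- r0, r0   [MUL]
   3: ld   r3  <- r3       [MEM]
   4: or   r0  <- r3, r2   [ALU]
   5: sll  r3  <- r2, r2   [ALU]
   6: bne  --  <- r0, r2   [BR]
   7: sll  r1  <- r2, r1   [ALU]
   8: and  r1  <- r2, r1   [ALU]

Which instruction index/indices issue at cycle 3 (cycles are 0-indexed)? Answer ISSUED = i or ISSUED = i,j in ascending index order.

ISSUED = 4,5

#0 head=0: st i0 no-port MEM/BR
#1 head=1: beq mul i1/i2 2-wide
#2 head=3: ld i3 RAW r3
#3 head=4: or sll i4/i5 2-wide
#4 head=6: bne sll i6/i7 2-wide
#5 head=8: and i8 tail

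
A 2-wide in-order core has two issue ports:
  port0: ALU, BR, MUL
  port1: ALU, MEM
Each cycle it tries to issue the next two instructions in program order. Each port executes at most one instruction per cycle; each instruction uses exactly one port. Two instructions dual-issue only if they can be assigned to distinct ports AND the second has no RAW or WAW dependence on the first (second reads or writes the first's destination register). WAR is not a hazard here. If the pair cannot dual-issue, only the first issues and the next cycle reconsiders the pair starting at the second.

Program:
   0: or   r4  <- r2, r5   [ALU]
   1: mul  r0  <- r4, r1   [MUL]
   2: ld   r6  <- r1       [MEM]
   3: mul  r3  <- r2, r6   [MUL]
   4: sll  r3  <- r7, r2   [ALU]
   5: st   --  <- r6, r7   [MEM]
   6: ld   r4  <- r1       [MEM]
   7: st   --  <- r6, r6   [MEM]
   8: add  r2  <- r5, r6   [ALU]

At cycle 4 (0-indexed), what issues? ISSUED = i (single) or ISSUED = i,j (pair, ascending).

ISSUED = 6

c0: i0 or.ALU  RAW r4
c1: i1+i2 mul.MUL ld.MEM  dual
c2: i3 mul.MUL  WAW r3
c3: i4+i5 sll.ALU st.MEM  dual
c4: i6 ld.MEM  no-port MEM/MEM
c5: i7+i8 st.MEM add.ALU  dual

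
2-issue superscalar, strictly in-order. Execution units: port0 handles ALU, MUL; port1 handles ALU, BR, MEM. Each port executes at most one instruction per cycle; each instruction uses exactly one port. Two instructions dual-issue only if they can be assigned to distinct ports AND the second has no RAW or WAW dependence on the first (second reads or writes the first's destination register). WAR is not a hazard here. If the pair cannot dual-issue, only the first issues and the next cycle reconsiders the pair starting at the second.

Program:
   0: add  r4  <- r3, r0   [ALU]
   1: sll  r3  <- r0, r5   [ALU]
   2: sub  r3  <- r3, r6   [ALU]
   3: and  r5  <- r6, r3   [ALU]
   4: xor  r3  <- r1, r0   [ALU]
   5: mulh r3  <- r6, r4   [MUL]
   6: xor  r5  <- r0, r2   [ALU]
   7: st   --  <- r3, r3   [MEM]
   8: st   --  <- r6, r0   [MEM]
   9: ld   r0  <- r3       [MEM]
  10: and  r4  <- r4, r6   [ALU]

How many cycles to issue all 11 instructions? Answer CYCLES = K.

CYCLES = 7

[0] i0/i1  add.ALU;sll.ALU  -- dual
[1] i2  sub.ALU  -- RAW r3
[2] i3/i4  and.ALU;xor.ALU  -- dual
[3] i5/i6  mulh.MUL;xor.ALU  -- dual
[4] i7  st.MEM  -- no-port MEM/MEM
[5] i8  st.MEM  -- no-port MEM/MEM
[6] i9/i10  ld.MEM;and.ALU  -- dual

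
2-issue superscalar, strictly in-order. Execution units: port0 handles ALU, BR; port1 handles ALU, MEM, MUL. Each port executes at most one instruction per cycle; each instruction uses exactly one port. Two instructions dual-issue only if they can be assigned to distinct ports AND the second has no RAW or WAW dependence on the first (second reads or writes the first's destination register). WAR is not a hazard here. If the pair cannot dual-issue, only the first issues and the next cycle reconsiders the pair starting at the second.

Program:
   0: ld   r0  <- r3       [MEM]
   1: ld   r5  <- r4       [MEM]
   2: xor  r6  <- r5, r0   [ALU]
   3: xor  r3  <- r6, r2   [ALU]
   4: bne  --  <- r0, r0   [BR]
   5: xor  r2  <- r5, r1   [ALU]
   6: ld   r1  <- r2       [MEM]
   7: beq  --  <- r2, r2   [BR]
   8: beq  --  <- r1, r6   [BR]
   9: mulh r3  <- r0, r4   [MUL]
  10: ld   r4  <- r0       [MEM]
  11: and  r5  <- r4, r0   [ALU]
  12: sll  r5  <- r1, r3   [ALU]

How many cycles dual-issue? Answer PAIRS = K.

PAIRS = 3

t=0 i0:ld ; no-port MEM/MEM
t=1 i1:ld ; RAW r5
t=2 i2:xor ; RAW r6
t=3 i3,i4:xor+bne ; 2-wide
t=4 i5:xor ; RAW r2
t=5 i6,i7:ld+beq ; 2-wide
t=6 i8,i9:beq+mulh ; 2-wide
t=7 i10:ld ; RAW r4
t=8 i11:and ; WAW r5
t=9 i12:sll ; tail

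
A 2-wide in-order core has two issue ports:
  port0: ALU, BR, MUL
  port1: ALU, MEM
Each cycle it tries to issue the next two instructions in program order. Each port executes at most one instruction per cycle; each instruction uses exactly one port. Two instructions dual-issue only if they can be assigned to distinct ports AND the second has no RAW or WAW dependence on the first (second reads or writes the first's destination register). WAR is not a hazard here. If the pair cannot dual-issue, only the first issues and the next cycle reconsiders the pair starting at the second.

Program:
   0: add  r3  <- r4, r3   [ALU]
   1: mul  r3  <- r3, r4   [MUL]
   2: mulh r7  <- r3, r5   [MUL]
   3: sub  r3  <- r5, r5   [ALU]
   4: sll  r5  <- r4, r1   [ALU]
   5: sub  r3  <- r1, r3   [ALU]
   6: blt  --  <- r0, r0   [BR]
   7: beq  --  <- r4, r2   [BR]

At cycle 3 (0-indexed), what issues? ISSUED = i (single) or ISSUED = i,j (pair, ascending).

t=0 i0:add.ALU ; RAW+WAW r3
t=1 i1:mul.MUL ; no-port MUL/MUL
t=2 i2/i3:mulh.MUL+sub.ALU ; pair
t=3 i4/i5:sll.ALU+sub.ALU ; pair
t=4 i6:blt.BR ; no-port BR/BR
t=5 i7:beq.BR ; tail

ISSUED = 4,5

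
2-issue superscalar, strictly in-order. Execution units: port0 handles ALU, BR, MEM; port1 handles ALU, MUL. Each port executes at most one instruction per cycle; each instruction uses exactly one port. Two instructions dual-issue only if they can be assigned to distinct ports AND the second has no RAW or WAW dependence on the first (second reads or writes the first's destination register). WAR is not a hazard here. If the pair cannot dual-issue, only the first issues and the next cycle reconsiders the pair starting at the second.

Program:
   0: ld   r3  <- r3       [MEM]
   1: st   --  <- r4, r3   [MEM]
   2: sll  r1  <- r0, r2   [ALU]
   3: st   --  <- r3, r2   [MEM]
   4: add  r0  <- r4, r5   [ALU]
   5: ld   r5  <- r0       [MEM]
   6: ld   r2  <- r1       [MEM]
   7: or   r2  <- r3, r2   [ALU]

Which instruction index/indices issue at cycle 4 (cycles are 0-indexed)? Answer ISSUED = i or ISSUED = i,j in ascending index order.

#0 head=0: ld.MEM i0 no-port MEM/MEM
#1 head=1: st.MEM/sll.ALU i1&i2 pair
#2 head=3: st.MEM/add.ALU i3&i4 pair
#3 head=5: ld.MEM i5 no-port MEM/MEM
#4 head=6: ld.MEM i6 RAW+WAW r2
#5 head=7: or.ALU i7 tail

ISSUED = 6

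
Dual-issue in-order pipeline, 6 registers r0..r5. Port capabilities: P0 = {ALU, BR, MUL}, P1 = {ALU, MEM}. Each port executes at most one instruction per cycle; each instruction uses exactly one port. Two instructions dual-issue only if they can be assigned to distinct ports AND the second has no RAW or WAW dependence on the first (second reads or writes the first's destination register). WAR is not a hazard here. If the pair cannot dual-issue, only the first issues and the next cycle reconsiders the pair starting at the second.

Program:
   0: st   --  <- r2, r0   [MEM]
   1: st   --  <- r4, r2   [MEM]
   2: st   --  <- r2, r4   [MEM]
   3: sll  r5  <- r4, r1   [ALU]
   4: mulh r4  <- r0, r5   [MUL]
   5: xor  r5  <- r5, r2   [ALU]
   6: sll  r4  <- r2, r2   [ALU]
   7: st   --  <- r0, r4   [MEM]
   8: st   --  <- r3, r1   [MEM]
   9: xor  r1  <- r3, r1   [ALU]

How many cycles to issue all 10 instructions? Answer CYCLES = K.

CYCLES = 7

c0: i0 st  no-port MEM/MEM
c1: i1 st  no-port MEM/MEM
c2: i2/i3 st/sll  pair
c3: i4/i5 mulh/xor  pair
c4: i6 sll  RAW r4
c5: i7 st  no-port MEM/MEM
c6: i8/i9 st/xor  pair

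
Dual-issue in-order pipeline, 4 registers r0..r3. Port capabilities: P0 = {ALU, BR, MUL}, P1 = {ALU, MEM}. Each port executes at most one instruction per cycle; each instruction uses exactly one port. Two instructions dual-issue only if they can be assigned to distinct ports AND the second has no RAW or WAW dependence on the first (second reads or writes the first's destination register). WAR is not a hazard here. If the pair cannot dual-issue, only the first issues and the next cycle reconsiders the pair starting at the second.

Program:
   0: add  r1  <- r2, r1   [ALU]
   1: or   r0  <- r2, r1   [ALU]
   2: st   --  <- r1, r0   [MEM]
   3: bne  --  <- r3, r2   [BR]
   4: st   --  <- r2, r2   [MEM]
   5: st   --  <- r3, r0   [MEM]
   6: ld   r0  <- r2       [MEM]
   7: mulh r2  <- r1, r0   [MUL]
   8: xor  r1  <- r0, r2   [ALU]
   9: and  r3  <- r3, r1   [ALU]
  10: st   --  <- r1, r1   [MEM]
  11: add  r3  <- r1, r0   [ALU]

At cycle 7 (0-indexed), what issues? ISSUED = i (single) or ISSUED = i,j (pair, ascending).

ISSUED = 8

#0 head=0: add.ALU i0 RAW r1
#1 head=1: or.ALU i1 RAW r0
#2 head=2: st.MEM bne.BR i2+i3 dual
#3 head=4: st.MEM i4 no-port MEM/MEM
#4 head=5: st.MEM i5 no-port MEM/MEM
#5 head=6: ld.MEM i6 RAW r0
#6 head=7: mulh.MUL i7 RAW r2
#7 head=8: xor.ALU i8 RAW r1
#8 head=9: and.ALU st.MEM i9+i10 dual
#9 head=11: add.ALU i11 tail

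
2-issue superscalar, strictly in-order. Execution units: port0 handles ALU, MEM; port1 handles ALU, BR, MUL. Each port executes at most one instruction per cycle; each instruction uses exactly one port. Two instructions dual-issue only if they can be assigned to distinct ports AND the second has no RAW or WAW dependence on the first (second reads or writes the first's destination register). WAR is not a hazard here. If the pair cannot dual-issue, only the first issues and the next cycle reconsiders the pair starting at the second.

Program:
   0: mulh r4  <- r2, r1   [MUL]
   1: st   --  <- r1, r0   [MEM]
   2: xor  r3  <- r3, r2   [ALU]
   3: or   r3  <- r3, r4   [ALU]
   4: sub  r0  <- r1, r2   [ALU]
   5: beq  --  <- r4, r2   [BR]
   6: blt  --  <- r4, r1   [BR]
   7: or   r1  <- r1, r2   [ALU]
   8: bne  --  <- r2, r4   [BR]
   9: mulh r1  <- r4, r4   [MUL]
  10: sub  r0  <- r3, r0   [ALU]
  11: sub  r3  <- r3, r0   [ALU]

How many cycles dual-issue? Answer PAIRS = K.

PAIRS = 4

[0] i0/i1  mulh.MUL st.MEM  -- 2-wide
[1] i2  xor.ALU  -- RAW+WAW r3
[2] i3/i4  or.ALU sub.ALU  -- 2-wide
[3] i5  beq.BR  -- no-port BR/BR
[4] i6/i7  blt.BR or.ALU  -- 2-wide
[5] i8  bne.BR  -- no-port BR/MUL
[6] i9/i10  mulh.MUL sub.ALU  -- 2-wide
[7] i11  sub.ALU  -- tail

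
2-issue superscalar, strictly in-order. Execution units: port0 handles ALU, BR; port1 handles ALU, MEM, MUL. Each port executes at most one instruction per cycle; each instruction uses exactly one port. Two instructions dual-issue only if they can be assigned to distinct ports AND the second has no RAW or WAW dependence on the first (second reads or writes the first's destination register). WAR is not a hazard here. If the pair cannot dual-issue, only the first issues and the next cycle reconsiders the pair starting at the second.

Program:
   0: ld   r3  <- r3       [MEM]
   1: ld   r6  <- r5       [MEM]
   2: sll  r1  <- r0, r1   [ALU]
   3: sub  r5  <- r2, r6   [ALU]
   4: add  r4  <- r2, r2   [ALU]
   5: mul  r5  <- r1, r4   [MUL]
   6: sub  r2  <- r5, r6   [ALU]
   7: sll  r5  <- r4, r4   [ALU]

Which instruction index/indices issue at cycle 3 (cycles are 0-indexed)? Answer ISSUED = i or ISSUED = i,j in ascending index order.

c0: i0 ld.MEM  no-port MEM/MEM
c1: i1/i2 ld.MEM;sll.ALU  2-wide
c2: i3/i4 sub.ALU;add.ALU  2-wide
c3: i5 mul.MUL  RAW r5
c4: i6/i7 sub.ALU;sll.ALU  2-wide

ISSUED = 5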